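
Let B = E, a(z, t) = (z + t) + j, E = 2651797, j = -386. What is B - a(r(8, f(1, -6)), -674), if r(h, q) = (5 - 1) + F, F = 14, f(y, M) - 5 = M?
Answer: 2652839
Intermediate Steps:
f(y, M) = 5 + M
r(h, q) = 18 (r(h, q) = (5 - 1) + 14 = 4 + 14 = 18)
a(z, t) = -386 + t + z (a(z, t) = (z + t) - 386 = (t + z) - 386 = -386 + t + z)
B = 2651797
B - a(r(8, f(1, -6)), -674) = 2651797 - (-386 - 674 + 18) = 2651797 - 1*(-1042) = 2651797 + 1042 = 2652839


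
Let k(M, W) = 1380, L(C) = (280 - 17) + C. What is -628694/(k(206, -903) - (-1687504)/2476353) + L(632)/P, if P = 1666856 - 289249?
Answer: -1072374785442003847/2355056805478454 ≈ -455.35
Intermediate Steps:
L(C) = 263 + C
P = 1377607
-628694/(k(206, -903) - (-1687504)/2476353) + L(632)/P = -628694/(1380 - (-1687504)/2476353) + (263 + 632)/1377607 = -628694/(1380 - (-1687504)/2476353) + 895*(1/1377607) = -628694/(1380 - 1*(-1687504/2476353)) + 895/1377607 = -628694/(1380 + 1687504/2476353) + 895/1377607 = -628694/3419054644/2476353 + 895/1377607 = -628694*2476353/3419054644 + 895/1377607 = -778434136491/1709527322 + 895/1377607 = -1072374785442003847/2355056805478454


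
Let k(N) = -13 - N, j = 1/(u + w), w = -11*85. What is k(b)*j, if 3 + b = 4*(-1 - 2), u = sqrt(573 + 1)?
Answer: -1870/873651 - 2*sqrt(574)/873651 ≈ -0.0021953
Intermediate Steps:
w = -935
u = sqrt(574) ≈ 23.958
b = -15 (b = -3 + 4*(-1 - 2) = -3 + 4*(-3) = -3 - 12 = -15)
j = 1/(-935 + sqrt(574)) (j = 1/(sqrt(574) - 935) = 1/(-935 + sqrt(574)) ≈ -0.0010976)
k(b)*j = (-13 - 1*(-15))*(-935/873651 - sqrt(574)/873651) = (-13 + 15)*(-935/873651 - sqrt(574)/873651) = 2*(-935/873651 - sqrt(574)/873651) = -1870/873651 - 2*sqrt(574)/873651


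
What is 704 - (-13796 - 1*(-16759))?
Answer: -2259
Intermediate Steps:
704 - (-13796 - 1*(-16759)) = 704 - (-13796 + 16759) = 704 - 1*2963 = 704 - 2963 = -2259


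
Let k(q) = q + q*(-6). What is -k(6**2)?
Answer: 180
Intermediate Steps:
k(q) = -5*q (k(q) = q - 6*q = -5*q)
-k(6**2) = -(-5)*6**2 = -(-5)*36 = -1*(-180) = 180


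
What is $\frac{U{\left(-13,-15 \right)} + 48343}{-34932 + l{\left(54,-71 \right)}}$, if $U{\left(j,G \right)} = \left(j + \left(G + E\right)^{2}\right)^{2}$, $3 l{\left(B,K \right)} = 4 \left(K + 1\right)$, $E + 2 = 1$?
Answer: $- \frac{80544}{26269} \approx -3.0661$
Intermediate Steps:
$E = -1$ ($E = -2 + 1 = -1$)
$l{\left(B,K \right)} = \frac{4}{3} + \frac{4 K}{3}$ ($l{\left(B,K \right)} = \frac{4 \left(K + 1\right)}{3} = \frac{4 \left(1 + K\right)}{3} = \frac{4 + 4 K}{3} = \frac{4}{3} + \frac{4 K}{3}$)
$U{\left(j,G \right)} = \left(j + \left(-1 + G\right)^{2}\right)^{2}$ ($U{\left(j,G \right)} = \left(j + \left(G - 1\right)^{2}\right)^{2} = \left(j + \left(-1 + G\right)^{2}\right)^{2}$)
$\frac{U{\left(-13,-15 \right)} + 48343}{-34932 + l{\left(54,-71 \right)}} = \frac{\left(-13 + \left(-1 - 15\right)^{2}\right)^{2} + 48343}{-34932 + \left(\frac{4}{3} + \frac{4}{3} \left(-71\right)\right)} = \frac{\left(-13 + \left(-16\right)^{2}\right)^{2} + 48343}{-34932 + \left(\frac{4}{3} - \frac{284}{3}\right)} = \frac{\left(-13 + 256\right)^{2} + 48343}{-34932 - \frac{280}{3}} = \frac{243^{2} + 48343}{- \frac{105076}{3}} = \left(59049 + 48343\right) \left(- \frac{3}{105076}\right) = 107392 \left(- \frac{3}{105076}\right) = - \frac{80544}{26269}$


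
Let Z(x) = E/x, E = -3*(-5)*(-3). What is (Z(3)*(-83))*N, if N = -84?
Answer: -104580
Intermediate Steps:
E = -45 (E = 15*(-3) = -45)
Z(x) = -45/x
(Z(3)*(-83))*N = (-45/3*(-83))*(-84) = (-45*⅓*(-83))*(-84) = -15*(-83)*(-84) = 1245*(-84) = -104580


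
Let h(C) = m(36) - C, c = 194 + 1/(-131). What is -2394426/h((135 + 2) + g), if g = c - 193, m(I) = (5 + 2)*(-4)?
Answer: 313669806/21745 ≈ 14425.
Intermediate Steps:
m(I) = -28 (m(I) = 7*(-4) = -28)
c = 25413/131 (c = 194 - 1/131 = 25413/131 ≈ 193.99)
g = 130/131 (g = 25413/131 - 193 = 130/131 ≈ 0.99237)
h(C) = -28 - C
-2394426/h((135 + 2) + g) = -2394426/(-28 - ((135 + 2) + 130/131)) = -2394426/(-28 - (137 + 130/131)) = -2394426/(-28 - 1*18077/131) = -2394426/(-28 - 18077/131) = -2394426/(-21745/131) = -2394426*(-131/21745) = 313669806/21745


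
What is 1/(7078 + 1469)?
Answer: 1/8547 ≈ 0.00011700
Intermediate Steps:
1/(7078 + 1469) = 1/8547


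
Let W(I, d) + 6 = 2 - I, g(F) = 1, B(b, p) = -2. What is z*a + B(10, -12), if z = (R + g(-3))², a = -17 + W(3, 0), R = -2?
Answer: -26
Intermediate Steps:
W(I, d) = -4 - I (W(I, d) = -6 + (2 - I) = -4 - I)
a = -24 (a = -17 + (-4 - 1*3) = -17 + (-4 - 3) = -17 - 7 = -24)
z = 1 (z = (-2 + 1)² = (-1)² = 1)
z*a + B(10, -12) = 1*(-24) - 2 = -24 - 2 = -26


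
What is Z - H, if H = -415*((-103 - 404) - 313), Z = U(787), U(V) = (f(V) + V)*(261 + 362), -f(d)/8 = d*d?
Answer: -3086785095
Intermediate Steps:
f(d) = -8*d**2 (f(d) = -8*d*d = -8*d**2)
U(V) = -4984*V**2 + 623*V (U(V) = (-8*V**2 + V)*(261 + 362) = (V - 8*V**2)*623 = -4984*V**2 + 623*V)
Z = -3086444795 (Z = 623*787*(1 - 8*787) = 623*787*(1 - 6296) = 623*787*(-6295) = -3086444795)
H = 340300 (H = -415*(-507 - 313) = -415*(-820) = 340300)
Z - H = -3086444795 - 1*340300 = -3086444795 - 340300 = -3086785095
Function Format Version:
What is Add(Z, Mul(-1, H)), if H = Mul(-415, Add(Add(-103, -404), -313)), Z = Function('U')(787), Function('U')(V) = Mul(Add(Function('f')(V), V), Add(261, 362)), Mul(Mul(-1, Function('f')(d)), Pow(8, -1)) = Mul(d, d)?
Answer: -3086785095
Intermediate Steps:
Function('f')(d) = Mul(-8, Pow(d, 2)) (Function('f')(d) = Mul(-8, Mul(d, d)) = Mul(-8, Pow(d, 2)))
Function('U')(V) = Add(Mul(-4984, Pow(V, 2)), Mul(623, V)) (Function('U')(V) = Mul(Add(Mul(-8, Pow(V, 2)), V), Add(261, 362)) = Mul(Add(V, Mul(-8, Pow(V, 2))), 623) = Add(Mul(-4984, Pow(V, 2)), Mul(623, V)))
Z = -3086444795 (Z = Mul(623, 787, Add(1, Mul(-8, 787))) = Mul(623, 787, Add(1, -6296)) = Mul(623, 787, -6295) = -3086444795)
H = 340300 (H = Mul(-415, Add(-507, -313)) = Mul(-415, -820) = 340300)
Add(Z, Mul(-1, H)) = Add(-3086444795, Mul(-1, 340300)) = Add(-3086444795, -340300) = -3086785095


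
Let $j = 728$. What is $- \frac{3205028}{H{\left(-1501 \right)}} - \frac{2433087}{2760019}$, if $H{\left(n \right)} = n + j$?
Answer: $\frac{8844057399281}{2133494687} \approx 4145.3$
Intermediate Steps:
$H{\left(n \right)} = 728 + n$ ($H{\left(n \right)} = n + 728 = 728 + n$)
$- \frac{3205028}{H{\left(-1501 \right)}} - \frac{2433087}{2760019} = - \frac{3205028}{728 - 1501} - \frac{2433087}{2760019} = - \frac{3205028}{-773} - \frac{2433087}{2760019} = \left(-3205028\right) \left(- \frac{1}{773}\right) - \frac{2433087}{2760019} = \frac{3205028}{773} - \frac{2433087}{2760019} = \frac{8844057399281}{2133494687}$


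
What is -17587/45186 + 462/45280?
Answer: -193865857/511505520 ≈ -0.37901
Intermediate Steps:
-17587/45186 + 462/45280 = -17587*1/45186 + 462*(1/45280) = -17587/45186 + 231/22640 = -193865857/511505520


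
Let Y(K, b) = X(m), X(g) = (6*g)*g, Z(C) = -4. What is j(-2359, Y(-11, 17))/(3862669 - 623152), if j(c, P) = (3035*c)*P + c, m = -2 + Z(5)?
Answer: -1546468399/3239517 ≈ -477.38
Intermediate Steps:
m = -6 (m = -2 - 4 = -6)
X(g) = 6*g²
Y(K, b) = 216 (Y(K, b) = 6*(-6)² = 6*36 = 216)
j(c, P) = c + 3035*P*c (j(c, P) = 3035*P*c + c = c + 3035*P*c)
j(-2359, Y(-11, 17))/(3862669 - 623152) = (-2359*(1 + 3035*216))/(3862669 - 623152) = -2359*(1 + 655560)/3239517 = -2359*655561*(1/3239517) = -1546468399*1/3239517 = -1546468399/3239517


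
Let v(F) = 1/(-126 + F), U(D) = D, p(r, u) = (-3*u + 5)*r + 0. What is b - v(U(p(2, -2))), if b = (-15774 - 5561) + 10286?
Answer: -1149095/104 ≈ -11049.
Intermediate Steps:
p(r, u) = r*(5 - 3*u) (p(r, u) = (5 - 3*u)*r + 0 = r*(5 - 3*u) + 0 = r*(5 - 3*u))
b = -11049 (b = -21335 + 10286 = -11049)
b - v(U(p(2, -2))) = -11049 - 1/(-126 + 2*(5 - 3*(-2))) = -11049 - 1/(-126 + 2*(5 + 6)) = -11049 - 1/(-126 + 2*11) = -11049 - 1/(-126 + 22) = -11049 - 1/(-104) = -11049 - 1*(-1/104) = -11049 + 1/104 = -1149095/104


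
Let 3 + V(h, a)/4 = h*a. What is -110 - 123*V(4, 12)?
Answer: -22250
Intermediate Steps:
V(h, a) = -12 + 4*a*h (V(h, a) = -12 + 4*(h*a) = -12 + 4*(a*h) = -12 + 4*a*h)
-110 - 123*V(4, 12) = -110 - 123*(-12 + 4*12*4) = -110 - 123*(-12 + 192) = -110 - 123*180 = -110 - 22140 = -22250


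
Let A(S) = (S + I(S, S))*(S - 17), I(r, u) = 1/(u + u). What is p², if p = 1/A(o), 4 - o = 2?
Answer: 16/18225 ≈ 0.00087791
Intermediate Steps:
o = 2 (o = 4 - 1*2 = 4 - 2 = 2)
I(r, u) = 1/(2*u)
A(S) = (-17 + S)*(S + 1/(2*S)) (A(S) = (S + 1/(2*S))*(S - 17) = (S + 1/(2*S))*(-17 + S) = (-17 + S)*(S + 1/(2*S)))
p = -4/135 (p = 1/(½ + 2² - 17*2 - 17/2/2) = 1/(½ + 4 - 34 - 17/2*½) = 1/(½ + 4 - 34 - 17/4) = 1/(-135/4) = -4/135 ≈ -0.029630)
p² = (-4/135)² = 16/18225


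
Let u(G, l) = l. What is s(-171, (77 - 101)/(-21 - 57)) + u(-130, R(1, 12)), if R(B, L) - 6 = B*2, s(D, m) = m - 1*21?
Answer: -165/13 ≈ -12.692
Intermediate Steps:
s(D, m) = -21 + m (s(D, m) = m - 21 = -21 + m)
R(B, L) = 6 + 2*B (R(B, L) = 6 + B*2 = 6 + 2*B)
s(-171, (77 - 101)/(-21 - 57)) + u(-130, R(1, 12)) = (-21 + (77 - 101)/(-21 - 57)) + (6 + 2*1) = (-21 - 24/(-78)) + (6 + 2) = (-21 - 24*(-1/78)) + 8 = (-21 + 4/13) + 8 = -269/13 + 8 = -165/13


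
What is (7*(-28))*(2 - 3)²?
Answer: -196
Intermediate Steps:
(7*(-28))*(2 - 3)² = -196*(-1)² = -196*1 = -196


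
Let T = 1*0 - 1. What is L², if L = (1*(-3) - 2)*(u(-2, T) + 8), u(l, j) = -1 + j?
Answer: 900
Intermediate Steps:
T = -1 (T = 0 - 1 = -1)
L = -30 (L = (1*(-3) - 2)*((-1 - 1) + 8) = (-3 - 2)*(-2 + 8) = -5*6 = -30)
L² = (-30)² = 900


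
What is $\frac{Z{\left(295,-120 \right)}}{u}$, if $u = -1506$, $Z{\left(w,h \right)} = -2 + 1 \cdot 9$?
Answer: $- \frac{7}{1506} \approx -0.0046481$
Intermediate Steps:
$Z{\left(w,h \right)} = 7$ ($Z{\left(w,h \right)} = -2 + 9 = 7$)
$\frac{Z{\left(295,-120 \right)}}{u} = \frac{7}{-1506} = 7 \left(- \frac{1}{1506}\right) = - \frac{7}{1506}$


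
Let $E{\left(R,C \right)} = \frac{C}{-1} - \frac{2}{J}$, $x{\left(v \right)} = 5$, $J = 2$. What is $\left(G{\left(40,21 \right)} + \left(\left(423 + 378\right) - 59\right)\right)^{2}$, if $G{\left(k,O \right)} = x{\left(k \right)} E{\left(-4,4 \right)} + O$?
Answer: $544644$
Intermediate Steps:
$E{\left(R,C \right)} = -1 - C$ ($E{\left(R,C \right)} = \frac{C}{-1} - \frac{2}{2} = C \left(-1\right) - 1 = - C - 1 = -1 - C$)
$G{\left(k,O \right)} = -25 + O$ ($G{\left(k,O \right)} = 5 \left(-1 - 4\right) + O = 5 \left(-5\right) + O = -25 + O$)
$\left(G{\left(40,21 \right)} + \left(\left(423 + 378\right) - 59\right)\right)^{2} = \left(\left(-25 + 21\right) + \left(\left(423 + 378\right) - 59\right)\right)^{2} = \left(-4 + \left(801 - 59\right)\right)^{2} = \left(-4 + 742\right)^{2} = 738^{2} = 544644$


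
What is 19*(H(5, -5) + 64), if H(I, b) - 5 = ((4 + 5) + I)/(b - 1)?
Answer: 3800/3 ≈ 1266.7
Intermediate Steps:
H(I, b) = 5 + (9 + I)/(-1 + b) (H(I, b) = 5 + ((4 + 5) + I)/(b - 1) = 5 + (9 + I)/(-1 + b))
19*(H(5, -5) + 64) = 19*((4 + 5 + 5*(-5))/(-1 - 5) + 64) = 19*((4 + 5 - 25)/(-6) + 64) = 19*(-⅙*(-16) + 64) = 19*(8/3 + 64) = 19*(200/3) = 3800/3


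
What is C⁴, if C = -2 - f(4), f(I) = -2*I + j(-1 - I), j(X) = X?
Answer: 14641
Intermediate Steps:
f(I) = -1 - 3*I (f(I) = -2*I + (-1 - I) = -1 - 3*I)
C = 11 (C = -2 - (-1 - 3*4) = -2 - (-1 - 12) = -2 - 1*(-13) = -2 + 13 = 11)
C⁴ = 11⁴ = 14641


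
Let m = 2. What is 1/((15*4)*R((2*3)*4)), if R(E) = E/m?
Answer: 1/720 ≈ 0.0013889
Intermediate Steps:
R(E) = E/2
1/((15*4)*R((2*3)*4)) = 1/((15*4)*(((2*3)*4)/2)) = 1/(60*((6*4)/2)) = 1/(60*((½)*24)) = 1/(60*12) = 1/720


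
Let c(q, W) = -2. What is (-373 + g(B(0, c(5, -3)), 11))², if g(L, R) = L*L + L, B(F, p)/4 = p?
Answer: 100489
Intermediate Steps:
B(F, p) = 4*p
g(L, R) = L + L² (g(L, R) = L² + L = L + L²)
(-373 + g(B(0, c(5, -3)), 11))² = (-373 + (4*(-2))*(1 + 4*(-2)))² = (-373 - 8*(1 - 8))² = (-373 - 8*(-7))² = (-373 + 56)² = (-317)² = 100489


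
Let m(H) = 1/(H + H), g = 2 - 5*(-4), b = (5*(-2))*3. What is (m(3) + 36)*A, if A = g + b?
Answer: -868/3 ≈ -289.33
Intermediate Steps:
b = -30 (b = -10*3 = -30)
g = 22 (g = 2 + 20 = 22)
A = -8 (A = 22 - 30 = -8)
m(H) = 1/(2*H)
(m(3) + 36)*A = ((½)/3 + 36)*(-8) = ((½)*(⅓) + 36)*(-8) = (⅙ + 36)*(-8) = (217/6)*(-8) = -868/3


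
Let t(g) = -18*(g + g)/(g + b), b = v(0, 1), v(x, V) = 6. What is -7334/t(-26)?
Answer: 18335/117 ≈ 156.71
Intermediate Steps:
b = 6
t(g) = -36*g/(6 + g) (t(g) = -18*(g + g)/(g + 6) = -18*2*g/(6 + g) = -36*g/(6 + g))
-7334/t(-26) = -7334/((-36*(-26)/(6 - 26))) = -7334/((-36*(-26)/(-20))) = -7334/((-36*(-26)*(-1/20))) = -7334/(-234/5) = -7334*(-5/234) = 18335/117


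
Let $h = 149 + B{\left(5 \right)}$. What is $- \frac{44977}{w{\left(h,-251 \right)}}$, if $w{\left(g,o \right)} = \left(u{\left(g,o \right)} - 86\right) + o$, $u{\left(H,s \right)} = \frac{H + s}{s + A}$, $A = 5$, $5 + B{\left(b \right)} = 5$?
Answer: $\frac{1844057}{13800} \approx 133.63$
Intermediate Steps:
$B{\left(b \right)} = 0$ ($B{\left(b \right)} = -5 + 5 = 0$)
$u{\left(H,s \right)} = \frac{H + s}{5 + s}$ ($u{\left(H,s \right)} = \frac{H + s}{s + 5} = \frac{H + s}{5 + s}$)
$h = 149$ ($h = 149 + 0 = 149$)
$w{\left(g,o \right)} = -86 + o + \frac{g + o}{5 + o}$ ($w{\left(g,o \right)} = \left(\frac{g + o}{5 + o} - 86\right) + o = \left(-86 + \frac{g + o}{5 + o}\right) + o = -86 + o + \frac{g + o}{5 + o}$)
$- \frac{44977}{w{\left(h,-251 \right)}} = - \frac{44977}{\frac{1}{5 - 251} \left(149 - 251 + \left(-86 - 251\right) \left(5 - 251\right)\right)} = - \frac{44977}{\frac{1}{-246} \left(149 - 251 - -82902\right)} = - \frac{44977}{\left(- \frac{1}{246}\right) \left(149 - 251 + 82902\right)} = - \frac{44977}{\left(- \frac{1}{246}\right) 82800} = - \frac{44977}{- \frac{13800}{41}} = \left(-44977\right) \left(- \frac{41}{13800}\right) = \frac{1844057}{13800}$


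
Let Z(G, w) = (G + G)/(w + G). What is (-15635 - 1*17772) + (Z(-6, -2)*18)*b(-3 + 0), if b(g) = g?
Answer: -33488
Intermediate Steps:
Z(G, w) = 2*G/(G + w) (Z(G, w) = (2*G)/(G + w) = 2*G/(G + w))
(-15635 - 1*17772) + (Z(-6, -2)*18)*b(-3 + 0) = (-15635 - 1*17772) + ((2*(-6)/(-6 - 2))*18)*(-3 + 0) = (-15635 - 17772) + ((2*(-6)/(-8))*18)*(-3) = -33407 + ((2*(-6)*(-1/8))*18)*(-3) = -33407 + ((3/2)*18)*(-3) = -33407 + 27*(-3) = -33407 - 81 = -33488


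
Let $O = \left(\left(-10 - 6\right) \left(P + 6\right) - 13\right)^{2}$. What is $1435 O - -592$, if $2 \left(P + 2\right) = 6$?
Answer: $22422467$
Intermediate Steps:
$P = 1$ ($P = -2 + \frac{1}{2} \cdot 6 = -2 + 3 = 1$)
$O = 15625$ ($O = \left(\left(-10 - 6\right) \left(1 + 6\right) - 13\right)^{2} = \left(\left(-16\right) 7 - 13\right)^{2} = \left(-112 - 13\right)^{2} = \left(-125\right)^{2} = 15625$)
$1435 O - -592 = 1435 \cdot 15625 - -592 = 22421875 + 592 = 22422467$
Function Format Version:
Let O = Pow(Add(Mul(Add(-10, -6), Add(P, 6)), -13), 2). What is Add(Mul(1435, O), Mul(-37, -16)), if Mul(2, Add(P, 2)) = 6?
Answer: 22422467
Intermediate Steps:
P = 1 (P = Add(-2, Mul(Rational(1, 2), 6)) = Add(-2, 3) = 1)
O = 15625 (O = Pow(Add(Mul(Add(-10, -6), Add(1, 6)), -13), 2) = Pow(Add(Mul(-16, 7), -13), 2) = Pow(Add(-112, -13), 2) = Pow(-125, 2) = 15625)
Add(Mul(1435, O), Mul(-37, -16)) = Add(Mul(1435, 15625), Mul(-37, -16)) = Add(22421875, 592) = 22422467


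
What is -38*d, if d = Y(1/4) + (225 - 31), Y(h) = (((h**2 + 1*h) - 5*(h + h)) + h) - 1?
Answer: -58083/8 ≈ -7260.4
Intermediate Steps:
Y(h) = -1 + h**2 - 8*h (Y(h) = (((h**2 + h) - 10*h) + h) - 1 = (((h + h**2) - 10*h) + h) - 1 = ((h**2 - 9*h) + h) - 1 = (h**2 - 8*h) - 1 = -1 + h**2 - 8*h)
d = 3057/16 (d = (-1 + (1/4)**2 - 8/4) + (225 - 31) = (-1 + (1/4)**2 - 8*1/4) + 194 = (-1 + 1/16 - 2) + 194 = -47/16 + 194 = 3057/16 ≈ 191.06)
-38*d = -38*3057/16 = -58083/8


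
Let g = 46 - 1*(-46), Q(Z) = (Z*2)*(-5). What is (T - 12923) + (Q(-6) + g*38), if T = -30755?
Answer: -40122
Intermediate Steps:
Q(Z) = -10*Z (Q(Z) = (2*Z)*(-5) = -10*Z)
g = 92 (g = 46 + 46 = 92)
(T - 12923) + (Q(-6) + g*38) = (-30755 - 12923) + (-10*(-6) + 92*38) = -43678 + (60 + 3496) = -43678 + 3556 = -40122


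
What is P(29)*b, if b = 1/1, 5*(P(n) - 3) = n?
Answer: 44/5 ≈ 8.8000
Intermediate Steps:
P(n) = 3 + n/5
b = 1 (b = 1*1 = 1)
P(29)*b = (3 + (⅕)*29)*1 = (3 + 29/5)*1 = (44/5)*1 = 44/5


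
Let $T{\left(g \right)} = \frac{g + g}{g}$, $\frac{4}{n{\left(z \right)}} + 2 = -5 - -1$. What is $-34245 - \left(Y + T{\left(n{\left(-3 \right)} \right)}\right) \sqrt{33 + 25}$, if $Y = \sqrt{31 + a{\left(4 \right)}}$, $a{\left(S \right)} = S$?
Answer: $-34245 - \sqrt{58} \left(2 + \sqrt{35}\right) \approx -34305.0$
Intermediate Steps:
$n{\left(z \right)} = - \frac{2}{3}$ ($n{\left(z \right)} = \frac{4}{-2 - 4} = \frac{4}{-6} = 4 \left(- \frac{1}{6}\right) = - \frac{2}{3}$)
$T{\left(g \right)} = 2$ ($T{\left(g \right)} = \frac{2 g}{g} = 2$)
$Y = \sqrt{35}$ ($Y = \sqrt{31 + 4} = \sqrt{35} \approx 5.9161$)
$-34245 - \left(Y + T{\left(n{\left(-3 \right)} \right)}\right) \sqrt{33 + 25} = -34245 - \left(\sqrt{35} + 2\right) \sqrt{33 + 25} = -34245 - \left(2 + \sqrt{35}\right) \sqrt{58} = -34245 - \sqrt{58} \left(2 + \sqrt{35}\right)$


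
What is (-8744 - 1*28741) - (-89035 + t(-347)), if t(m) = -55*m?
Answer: 32465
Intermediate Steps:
(-8744 - 1*28741) - (-89035 + t(-347)) = (-8744 - 1*28741) - (-89035 - 55*(-347)) = (-8744 - 28741) - (-89035 + 19085) = -37485 - 1*(-69950) = -37485 + 69950 = 32465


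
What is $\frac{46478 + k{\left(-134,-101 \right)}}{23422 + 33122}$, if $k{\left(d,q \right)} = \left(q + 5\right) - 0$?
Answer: $\frac{23191}{28272} \approx 0.82028$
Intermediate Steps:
$k{\left(d,q \right)} = 5 + q$ ($k{\left(d,q \right)} = \left(5 + q\right) + 0 = 5 + q$)
$\frac{46478 + k{\left(-134,-101 \right)}}{23422 + 33122} = \frac{46478 + \left(5 - 101\right)}{23422 + 33122} = \frac{46478 - 96}{56544} = 46382 \cdot \frac{1}{56544} = \frac{23191}{28272}$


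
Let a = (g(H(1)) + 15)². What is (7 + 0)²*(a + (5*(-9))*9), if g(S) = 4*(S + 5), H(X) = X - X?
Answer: 40180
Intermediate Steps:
H(X) = 0
g(S) = 20 + 4*S (g(S) = 4*(5 + S) = 20 + 4*S)
a = 1225 (a = ((20 + 4*0) + 15)² = ((20 + 0) + 15)² = (20 + 15)² = 35² = 1225)
(7 + 0)²*(a + (5*(-9))*9) = (7 + 0)²*(1225 + (5*(-9))*9) = 7²*(1225 - 45*9) = 49*(1225 - 405) = 49*820 = 40180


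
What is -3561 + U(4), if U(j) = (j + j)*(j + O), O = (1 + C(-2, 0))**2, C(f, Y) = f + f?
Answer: -3457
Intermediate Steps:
C(f, Y) = 2*f
O = 9 (O = (1 + 2*(-2))**2 = (1 - 4)**2 = (-3)**2 = 9)
U(j) = 2*j*(9 + j) (U(j) = (j + j)*(j + 9) = (2*j)*(9 + j) = 2*j*(9 + j))
-3561 + U(4) = -3561 + 2*4*(9 + 4) = -3561 + 2*4*13 = -3561 + 104 = -3457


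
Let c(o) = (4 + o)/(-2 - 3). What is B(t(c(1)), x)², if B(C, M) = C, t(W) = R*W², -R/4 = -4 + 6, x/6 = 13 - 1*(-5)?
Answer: 64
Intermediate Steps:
x = 108 (x = 6*(13 - 1*(-5)) = 6*(13 + 5) = 6*18 = 108)
c(o) = -⅘ - o/5 (c(o) = (4 + o)/(-5) = (4 + o)*(-⅕) = -⅘ - o/5)
R = -8 (R = -4*(-4 + 6) = -4*2 = -8)
t(W) = -8*W²
B(t(c(1)), x)² = (-8*(-⅘ - ⅕*1)²)² = (-8*(-⅘ - ⅕)²)² = (-8*(-1)²)² = (-8*1)² = (-8)² = 64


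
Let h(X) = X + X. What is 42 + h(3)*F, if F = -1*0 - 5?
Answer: 12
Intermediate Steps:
F = -5 (F = 0 - 5 = -5)
h(X) = 2*X
42 + h(3)*F = 42 + (2*3)*(-5) = 42 + 6*(-5) = 42 - 30 = 12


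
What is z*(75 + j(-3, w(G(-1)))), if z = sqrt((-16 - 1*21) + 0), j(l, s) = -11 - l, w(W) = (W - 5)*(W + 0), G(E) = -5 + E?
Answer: 67*I*sqrt(37) ≈ 407.54*I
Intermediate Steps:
w(W) = W*(-5 + W) (w(W) = (-5 + W)*W = W*(-5 + W))
z = I*sqrt(37) (z = sqrt((-16 - 21) + 0) = sqrt(-37 + 0) = sqrt(-37) = I*sqrt(37) ≈ 6.0828*I)
z*(75 + j(-3, w(G(-1)))) = (I*sqrt(37))*(75 + (-11 - 1*(-3))) = (I*sqrt(37))*(75 + (-11 + 3)) = (I*sqrt(37))*(75 - 8) = (I*sqrt(37))*67 = 67*I*sqrt(37)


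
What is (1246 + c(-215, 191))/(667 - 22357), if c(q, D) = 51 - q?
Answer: -84/1205 ≈ -0.069710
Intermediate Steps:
(1246 + c(-215, 191))/(667 - 22357) = (1246 + (51 - 1*(-215)))/(667 - 22357) = (1246 + (51 + 215))/(-21690) = (1246 + 266)*(-1/21690) = 1512*(-1/21690) = -84/1205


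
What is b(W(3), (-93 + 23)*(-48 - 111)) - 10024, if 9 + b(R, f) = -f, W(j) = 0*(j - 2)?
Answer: -21163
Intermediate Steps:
W(j) = 0 (W(j) = 0*(-2 + j) = 0)
b(R, f) = -9 - f
b(W(3), (-93 + 23)*(-48 - 111)) - 10024 = (-9 - (-93 + 23)*(-48 - 111)) - 10024 = (-9 - (-70)*(-159)) - 10024 = (-9 - 1*11130) - 10024 = (-9 - 11130) - 10024 = -11139 - 10024 = -21163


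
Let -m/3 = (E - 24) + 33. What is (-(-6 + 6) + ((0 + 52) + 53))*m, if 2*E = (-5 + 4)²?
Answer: -5985/2 ≈ -2992.5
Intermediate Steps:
E = ½ (E = (-5 + 4)²/2 = (½)*(-1)² = (½)*1 = ½ ≈ 0.50000)
m = -57/2 (m = -3*((½ - 24) + 33) = -3*(-47/2 + 33) = -3*19/2 = -57/2 ≈ -28.500)
(-(-6 + 6) + ((0 + 52) + 53))*m = (-(-6 + 6) + ((0 + 52) + 53))*(-57/2) = (-1*0 + (52 + 53))*(-57/2) = (0 + 105)*(-57/2) = 105*(-57/2) = -5985/2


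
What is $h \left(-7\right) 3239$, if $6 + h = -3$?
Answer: $204057$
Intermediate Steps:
$h = -9$ ($h = -6 - 3 = -9$)
$h \left(-7\right) 3239 = \left(-9\right) \left(-7\right) 3239 = 63 \cdot 3239 = 204057$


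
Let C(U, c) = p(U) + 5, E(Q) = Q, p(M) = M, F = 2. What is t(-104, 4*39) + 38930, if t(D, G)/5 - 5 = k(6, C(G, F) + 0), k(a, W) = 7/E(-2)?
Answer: 77875/2 ≈ 38938.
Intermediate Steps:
C(U, c) = 5 + U (C(U, c) = U + 5 = 5 + U)
k(a, W) = -7/2 (k(a, W) = 7/(-2) = 7*(-½) = -7/2)
t(D, G) = 15/2 (t(D, G) = 25 + 5*(-7/2) = 25 - 35/2 = 15/2)
t(-104, 4*39) + 38930 = 15/2 + 38930 = 77875/2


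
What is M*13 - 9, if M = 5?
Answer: 56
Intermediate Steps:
M*13 - 9 = 5*13 - 9 = 65 - 9 = 56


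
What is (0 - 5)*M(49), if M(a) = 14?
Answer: -70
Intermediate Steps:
(0 - 5)*M(49) = (0 - 5)*14 = -5*14 = -70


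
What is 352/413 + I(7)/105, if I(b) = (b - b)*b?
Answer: 352/413 ≈ 0.85230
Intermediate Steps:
I(b) = 0 (I(b) = 0*b = 0)
352/413 + I(7)/105 = 352/413 + 0/105 = 352*(1/413) + 0*(1/105) = 352/413 + 0 = 352/413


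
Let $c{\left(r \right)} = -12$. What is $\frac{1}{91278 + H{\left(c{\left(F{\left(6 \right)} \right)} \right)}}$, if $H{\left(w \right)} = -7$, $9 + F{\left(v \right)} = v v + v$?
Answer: $\frac{1}{91271} \approx 1.0956 \cdot 10^{-5}$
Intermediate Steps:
$F{\left(v \right)} = -9 + v + v^{2}$ ($F{\left(v \right)} = -9 + \left(v v + v\right) = -9 + \left(v^{2} + v\right) = -9 + \left(v + v^{2}\right) = -9 + v + v^{2}$)
$\frac{1}{91278 + H{\left(c{\left(F{\left(6 \right)} \right)} \right)}} = \frac{1}{91278 - 7} = \frac{1}{91271}$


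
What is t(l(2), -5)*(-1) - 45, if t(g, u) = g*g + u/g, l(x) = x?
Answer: -93/2 ≈ -46.500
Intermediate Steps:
t(g, u) = g² + u/g
t(l(2), -5)*(-1) - 45 = ((-5 + 2³)/2)*(-1) - 45 = ((-5 + 8)/2)*(-1) - 45 = ((½)*3)*(-1) - 45 = (3/2)*(-1) - 45 = -3/2 - 45 = -93/2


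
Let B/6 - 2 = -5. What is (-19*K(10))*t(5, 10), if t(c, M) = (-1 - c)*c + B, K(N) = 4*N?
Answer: 36480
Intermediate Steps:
B = -18 (B = 12 + 6*(-5) = 12 - 30 = -18)
t(c, M) = -18 + c*(-1 - c) (t(c, M) = (-1 - c)*c - 18 = c*(-1 - c) - 18 = -18 + c*(-1 - c))
(-19*K(10))*t(5, 10) = (-76*10)*(-18 - 1*5 - 1*5**2) = (-19*40)*(-18 - 5 - 1*25) = -760*(-18 - 5 - 25) = -760*(-48) = 36480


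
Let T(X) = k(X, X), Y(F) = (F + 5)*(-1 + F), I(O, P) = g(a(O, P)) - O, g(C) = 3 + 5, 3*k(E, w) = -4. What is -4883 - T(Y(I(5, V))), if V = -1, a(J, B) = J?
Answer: -14645/3 ≈ -4881.7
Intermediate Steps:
k(E, w) = -4/3 (k(E, w) = (⅓)*(-4) = -4/3)
g(C) = 8
I(O, P) = 8 - O
Y(F) = (-1 + F)*(5 + F) (Y(F) = (5 + F)*(-1 + F) = (-1 + F)*(5 + F))
T(X) = -4/3
-4883 - T(Y(I(5, V))) = -4883 - 1*(-4/3) = -4883 + 4/3 = -14645/3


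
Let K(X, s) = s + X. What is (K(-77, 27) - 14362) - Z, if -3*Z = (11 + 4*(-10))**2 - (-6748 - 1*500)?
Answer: -35147/3 ≈ -11716.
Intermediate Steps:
K(X, s) = X + s
Z = -8089/3 (Z = -((11 + 4*(-10))**2 - (-6748 - 1*500))/3 = -((11 - 40)**2 - (-6748 - 500))/3 = -((-29)**2 - 1*(-7248))/3 = -(841 + 7248)/3 = -1/3*8089 = -8089/3 ≈ -2696.3)
(K(-77, 27) - 14362) - Z = ((-77 + 27) - 14362) - 1*(-8089/3) = (-50 - 14362) + 8089/3 = -14412 + 8089/3 = -35147/3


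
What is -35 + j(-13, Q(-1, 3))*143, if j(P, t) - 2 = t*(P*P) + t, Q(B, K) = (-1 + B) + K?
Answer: 24561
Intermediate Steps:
Q(B, K) = -1 + B + K
j(P, t) = 2 + t + t*P² (j(P, t) = 2 + (t*(P*P) + t) = 2 + (t*P² + t) = 2 + (t + t*P²) = 2 + t + t*P²)
-35 + j(-13, Q(-1, 3))*143 = -35 + (2 + (-1 - 1 + 3) + (-1 - 1 + 3)*(-13)²)*143 = -35 + (2 + 1 + 1*169)*143 = -35 + (2 + 1 + 169)*143 = -35 + 172*143 = -35 + 24596 = 24561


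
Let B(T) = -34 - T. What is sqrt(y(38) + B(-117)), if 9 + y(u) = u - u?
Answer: sqrt(74) ≈ 8.6023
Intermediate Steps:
y(u) = -9 (y(u) = -9 + (u - u) = -9 + 0 = -9)
sqrt(y(38) + B(-117)) = sqrt(-9 + (-34 - 1*(-117))) = sqrt(-9 + (-34 + 117)) = sqrt(-9 + 83) = sqrt(74)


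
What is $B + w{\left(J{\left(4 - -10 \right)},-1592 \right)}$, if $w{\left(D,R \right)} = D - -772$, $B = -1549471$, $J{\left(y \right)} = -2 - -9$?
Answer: $-1548692$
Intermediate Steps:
$J{\left(y \right)} = 7$ ($J{\left(y \right)} = -2 + 9 = 7$)
$w{\left(D,R \right)} = 772 + D$ ($w{\left(D,R \right)} = D + 772 = 772 + D$)
$B + w{\left(J{\left(4 - -10 \right)},-1592 \right)} = -1549471 + \left(772 + 7\right) = -1549471 + 779 = -1548692$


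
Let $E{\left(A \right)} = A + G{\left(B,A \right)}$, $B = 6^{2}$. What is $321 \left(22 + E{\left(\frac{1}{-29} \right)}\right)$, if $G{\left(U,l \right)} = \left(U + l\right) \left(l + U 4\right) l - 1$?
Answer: $- \frac{1233666237}{24389} \approx -50583.0$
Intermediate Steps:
$B = 36$
$G{\left(U,l \right)} = -1 + l \left(U + l\right) \left(l + 4 U\right)$ ($G{\left(U,l \right)} = \left(U + l\right) \left(l + 4 U\right) l - 1 = l \left(U + l\right) \left(l + 4 U\right) - 1 = -1 + l \left(U + l\right) \left(l + 4 U\right)$)
$E{\left(A \right)} = -1 + A^{3} + 180 A^{2} + 5185 A$ ($E{\left(A \right)} = A + \left(-1 + A^{3} + 4 A 36^{2} + 5 \cdot 36 A^{2}\right) = A + \left(-1 + A^{3} + 4 A 1296 + 180 A^{2}\right) = A + \left(-1 + A^{3} + 5184 A + 180 A^{2}\right) = A + \left(-1 + A^{3} + 180 A^{2} + 5184 A\right) = -1 + A^{3} + 180 A^{2} + 5185 A$)
$321 \left(22 + E{\left(\frac{1}{-29} \right)}\right) = 321 \left(22 + \left(-1 + \left(\frac{1}{-29}\right)^{3} + 180 \left(\frac{1}{-29}\right)^{2} + \frac{5185}{-29}\right)\right) = 321 \left(22 + \left(-1 + \left(- \frac{1}{29}\right)^{3} + 180 \left(- \frac{1}{29}\right)^{2} + 5185 \left(- \frac{1}{29}\right)\right)\right) = 321 \left(22 - \frac{4379755}{24389}\right) = 321 \left(- \frac{3843197}{24389}\right) = - \frac{1233666237}{24389}$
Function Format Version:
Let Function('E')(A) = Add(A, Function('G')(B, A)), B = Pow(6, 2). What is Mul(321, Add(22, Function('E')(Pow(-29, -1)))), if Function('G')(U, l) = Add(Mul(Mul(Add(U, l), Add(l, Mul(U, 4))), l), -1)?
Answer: Rational(-1233666237, 24389) ≈ -50583.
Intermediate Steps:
B = 36
Function('G')(U, l) = Add(-1, Mul(l, Add(U, l), Add(l, Mul(4, U)))) (Function('G')(U, l) = Add(Mul(Mul(Add(U, l), Add(l, Mul(4, U))), l), -1) = Add(Mul(l, Add(U, l), Add(l, Mul(4, U))), -1) = Add(-1, Mul(l, Add(U, l), Add(l, Mul(4, U)))))
Function('E')(A) = Add(-1, Pow(A, 3), Mul(180, Pow(A, 2)), Mul(5185, A)) (Function('E')(A) = Add(A, Add(-1, Pow(A, 3), Mul(4, A, Pow(36, 2)), Mul(5, 36, Pow(A, 2)))) = Add(A, Add(-1, Pow(A, 3), Mul(4, A, 1296), Mul(180, Pow(A, 2)))) = Add(A, Add(-1, Pow(A, 3), Mul(5184, A), Mul(180, Pow(A, 2)))) = Add(A, Add(-1, Pow(A, 3), Mul(180, Pow(A, 2)), Mul(5184, A))) = Add(-1, Pow(A, 3), Mul(180, Pow(A, 2)), Mul(5185, A)))
Mul(321, Add(22, Function('E')(Pow(-29, -1)))) = Mul(321, Add(22, Add(-1, Pow(Pow(-29, -1), 3), Mul(180, Pow(Pow(-29, -1), 2)), Mul(5185, Pow(-29, -1))))) = Mul(321, Add(22, Add(-1, Pow(Rational(-1, 29), 3), Mul(180, Pow(Rational(-1, 29), 2)), Mul(5185, Rational(-1, 29))))) = Mul(321, Add(22, Add(-1, Rational(-1, 24389), Mul(180, Rational(1, 841)), Rational(-5185, 29)))) = Mul(321, Add(22, Add(-1, Rational(-1, 24389), Rational(180, 841), Rational(-5185, 29)))) = Mul(321, Add(22, Rational(-4379755, 24389))) = Mul(321, Rational(-3843197, 24389)) = Rational(-1233666237, 24389)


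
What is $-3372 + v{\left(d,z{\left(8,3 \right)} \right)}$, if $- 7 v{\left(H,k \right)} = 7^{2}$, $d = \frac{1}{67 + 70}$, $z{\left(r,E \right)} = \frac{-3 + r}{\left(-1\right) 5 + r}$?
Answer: $-3379$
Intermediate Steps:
$z{\left(r,E \right)} = \frac{-3 + r}{-5 + r}$
$d = \frac{1}{137} \approx 0.0072993$
$v{\left(H,k \right)} = -7$ ($v{\left(H,k \right)} = - \frac{7^{2}}{7} = \left(- \frac{1}{7}\right) 49 = -7$)
$-3372 + v{\left(d,z{\left(8,3 \right)} \right)} = -3372 - 7 = -3379$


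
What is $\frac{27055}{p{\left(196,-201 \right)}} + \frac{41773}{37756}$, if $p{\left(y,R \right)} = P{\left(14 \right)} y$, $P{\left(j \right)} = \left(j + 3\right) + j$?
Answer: $\frac{11386619}{2048263} \approx 5.5592$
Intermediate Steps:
$P{\left(j \right)} = 3 + 2 j$ ($P{\left(j \right)} = \left(3 + j\right) + j = 3 + 2 j$)
$p{\left(y,R \right)} = 31 y$ ($p{\left(y,R \right)} = \left(3 + 2 \cdot 14\right) y = \left(3 + 28\right) y = 31 y$)
$\frac{27055}{p{\left(196,-201 \right)}} + \frac{41773}{37756} = \frac{27055}{31 \cdot 196} + \frac{41773}{37756} = \frac{27055}{6076} + 41773 \cdot \frac{1}{37756} = 27055 \cdot \frac{1}{6076} + \frac{41773}{37756} = \frac{3865}{868} + \frac{41773}{37756} = \frac{11386619}{2048263}$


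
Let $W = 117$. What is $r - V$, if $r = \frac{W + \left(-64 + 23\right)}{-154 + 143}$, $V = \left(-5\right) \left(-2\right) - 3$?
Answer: $- \frac{153}{11} \approx -13.909$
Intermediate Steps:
$V = 7$ ($V = 10 - 3 = 7$)
$r = - \frac{76}{11}$ ($r = \frac{117 + \left(-64 + 23\right)}{-154 + 143} = \frac{117 - 41}{-11} = 76 \left(- \frac{1}{11}\right) = - \frac{76}{11} \approx -6.9091$)
$r - V = - \frac{76}{11} - 7 = - \frac{153}{11}$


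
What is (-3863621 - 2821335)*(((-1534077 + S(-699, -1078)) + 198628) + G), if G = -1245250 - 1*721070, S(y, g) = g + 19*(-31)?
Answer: 22083324308816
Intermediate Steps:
S(y, g) = -589 + g (S(y, g) = g - 589 = -589 + g)
G = -1966320 (G = -1245250 - 721070 = -1966320)
(-3863621 - 2821335)*(((-1534077 + S(-699, -1078)) + 198628) + G) = (-3863621 - 2821335)*(((-1534077 + (-589 - 1078)) + 198628) - 1966320) = -6684956*(((-1534077 - 1667) + 198628) - 1966320) = -6684956*((-1535744 + 198628) - 1966320) = -6684956*(-1337116 - 1966320) = -6684956*(-3303436) = 22083324308816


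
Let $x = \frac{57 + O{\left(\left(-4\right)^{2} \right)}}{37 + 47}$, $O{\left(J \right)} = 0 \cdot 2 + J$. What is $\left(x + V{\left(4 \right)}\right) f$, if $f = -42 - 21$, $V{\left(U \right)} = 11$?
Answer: $- \frac{2991}{4} \approx -747.75$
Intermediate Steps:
$O{\left(J \right)} = J$ ($O{\left(J \right)} = 0 + J = J$)
$f = -63$ ($f = -42 - 21 = -63$)
$x = \frac{73}{84}$ ($x = \frac{57 + \left(-4\right)^{2}}{37 + 47} = \frac{57 + 16}{84} = 73 \cdot \frac{1}{84} = \frac{73}{84} \approx 0.86905$)
$\left(x + V{\left(4 \right)}\right) f = \left(\frac{73}{84} + 11\right) \left(-63\right) = \frac{997}{84} \left(-63\right) = - \frac{2991}{4}$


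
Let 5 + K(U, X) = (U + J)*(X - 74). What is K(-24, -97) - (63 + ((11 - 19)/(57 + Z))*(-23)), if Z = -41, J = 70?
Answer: -15891/2 ≈ -7945.5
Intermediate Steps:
K(U, X) = -5 + (-74 + X)*(70 + U) (K(U, X) = -5 + (U + 70)*(X - 74) = -5 + (70 + U)*(-74 + X) = -5 + (-74 + X)*(70 + U))
K(-24, -97) - (63 + ((11 - 19)/(57 + Z))*(-23)) = (-5185 - 74*(-24) + 70*(-97) - 24*(-97)) - (63 + ((11 - 19)/(57 - 41))*(-23)) = (-5185 + 1776 - 6790 + 2328) - (63 - 8/16*(-23)) = -7871 - (63 - 8*1/16*(-23)) = -7871 - (63 - ½*(-23)) = -7871 - (63 + 23/2) = -7871 - 1*149/2 = -7871 - 149/2 = -15891/2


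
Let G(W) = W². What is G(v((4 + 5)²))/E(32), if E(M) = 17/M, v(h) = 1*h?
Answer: 209952/17 ≈ 12350.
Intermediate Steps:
v(h) = h
G(v((4 + 5)²))/E(32) = ((4 + 5)²)²/((17/32)) = (9²)²/((17*(1/32))) = 81²/(17/32) = 6561*(32/17) = 209952/17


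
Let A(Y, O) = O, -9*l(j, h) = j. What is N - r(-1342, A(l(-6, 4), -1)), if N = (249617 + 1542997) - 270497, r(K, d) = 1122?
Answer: 1520995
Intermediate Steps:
l(j, h) = -j/9
N = 1522117 (N = 1792614 - 270497 = 1522117)
N - r(-1342, A(l(-6, 4), -1)) = 1522117 - 1*1122 = 1522117 - 1122 = 1520995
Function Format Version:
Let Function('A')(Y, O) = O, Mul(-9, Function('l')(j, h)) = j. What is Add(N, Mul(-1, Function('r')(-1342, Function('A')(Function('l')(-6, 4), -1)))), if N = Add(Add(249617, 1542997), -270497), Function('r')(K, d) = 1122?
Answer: 1520995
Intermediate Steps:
Function('l')(j, h) = Mul(Rational(-1, 9), j)
N = 1522117 (N = Add(1792614, -270497) = 1522117)
Add(N, Mul(-1, Function('r')(-1342, Function('A')(Function('l')(-6, 4), -1)))) = Add(1522117, Mul(-1, 1122)) = Add(1522117, -1122) = 1520995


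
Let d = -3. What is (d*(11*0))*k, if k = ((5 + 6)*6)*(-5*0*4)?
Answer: 0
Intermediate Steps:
k = 0 (k = (11*6)*(0*4) = 66*0 = 0)
(d*(11*0))*k = -33*0*0 = -3*0*0 = 0*0 = 0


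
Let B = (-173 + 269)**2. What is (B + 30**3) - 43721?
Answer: -7505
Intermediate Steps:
B = 9216 (B = 96**2 = 9216)
(B + 30**3) - 43721 = (9216 + 30**3) - 43721 = (9216 + 27000) - 43721 = 36216 - 43721 = -7505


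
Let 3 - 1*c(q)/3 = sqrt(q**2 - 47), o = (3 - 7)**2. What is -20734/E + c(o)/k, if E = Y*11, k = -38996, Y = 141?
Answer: -808557023/60482796 + 3*sqrt(209)/38996 ≈ -13.367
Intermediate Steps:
E = 1551 (E = 141*11 = 1551)
o = 16 (o = (-4)**2 = 16)
c(q) = 9 - 3*sqrt(-47 + q**2) (c(q) = 9 - 3*sqrt(q**2 - 47) = 9 - 3*sqrt(-47 + q**2))
-20734/E + c(o)/k = -20734/1551 + (9 - 3*sqrt(-47 + 16**2))/(-38996) = -20734*1/1551 + (9 - 3*sqrt(-47 + 256))*(-1/38996) = -20734/1551 + (9 - 3*sqrt(209))*(-1/38996) = -20734/1551 + (-9/38996 + 3*sqrt(209)/38996) = -808557023/60482796 + 3*sqrt(209)/38996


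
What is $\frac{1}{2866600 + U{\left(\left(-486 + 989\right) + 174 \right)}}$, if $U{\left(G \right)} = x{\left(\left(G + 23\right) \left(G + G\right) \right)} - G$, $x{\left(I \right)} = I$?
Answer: $\frac{1}{3813723} \approx 2.6221 \cdot 10^{-7}$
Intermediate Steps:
$U{\left(G \right)} = - G + 2 G \left(23 + G\right)$ ($U{\left(G \right)} = \left(G + 23\right) \left(G + G\right) - G = \left(23 + G\right) 2 G - G = 2 G \left(23 + G\right) - G = - G + 2 G \left(23 + G\right)$)
$\frac{1}{2866600 + U{\left(\left(-486 + 989\right) + 174 \right)}} = \frac{1}{2866600 + \left(\left(-486 + 989\right) + 174\right) \left(45 + 2 \left(\left(-486 + 989\right) + 174\right)\right)} = \frac{1}{2866600 + \left(503 + 174\right) \left(45 + 2 \left(503 + 174\right)\right)} = \frac{1}{2866600 + 677 \left(45 + 2 \cdot 677\right)} = \frac{1}{2866600 + 677 \left(45 + 1354\right)} = \frac{1}{2866600 + 677 \cdot 1399} = \frac{1}{2866600 + 947123} = \frac{1}{3813723}$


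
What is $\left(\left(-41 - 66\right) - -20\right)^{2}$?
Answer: $7569$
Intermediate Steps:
$\left(\left(-41 - 66\right) - -20\right)^{2} = \left(-107 + 20\right)^{2} = \left(-87\right)^{2} = 7569$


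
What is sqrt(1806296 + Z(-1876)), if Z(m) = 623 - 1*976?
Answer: sqrt(1805943) ≈ 1343.9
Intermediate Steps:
Z(m) = -353 (Z(m) = 623 - 976 = -353)
sqrt(1806296 + Z(-1876)) = sqrt(1806296 - 353) = sqrt(1805943)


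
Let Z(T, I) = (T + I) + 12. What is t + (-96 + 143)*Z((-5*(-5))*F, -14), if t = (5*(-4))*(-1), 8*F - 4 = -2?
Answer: 879/4 ≈ 219.75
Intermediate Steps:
F = ¼ (F = ½ + (⅛)*(-2) = ½ - ¼ = ¼ ≈ 0.25000)
Z(T, I) = 12 + I + T (Z(T, I) = (I + T) + 12 = 12 + I + T)
t = 20 (t = -20*(-1) = 20)
t + (-96 + 143)*Z((-5*(-5))*F, -14) = 20 + (-96 + 143)*(12 - 14 - 5*(-5)*(¼)) = 20 + 47*(12 - 14 + 25*(¼)) = 20 + 47*(12 - 14 + 25/4) = 20 + 47*(17/4) = 20 + 799/4 = 879/4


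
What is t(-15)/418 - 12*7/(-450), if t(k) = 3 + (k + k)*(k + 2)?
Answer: 35327/31350 ≈ 1.1269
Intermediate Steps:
t(k) = 3 + 2*k*(2 + k) (t(k) = 3 + (2*k)*(2 + k) = 3 + 2*k*(2 + k))
t(-15)/418 - 12*7/(-450) = (3 + 2*(-15)² + 4*(-15))/418 - 12*7/(-450) = (3 + 2*225 - 60)*(1/418) - 84*(-1/450) = (3 + 450 - 60)*(1/418) + 14/75 = 393*(1/418) + 14/75 = 393/418 + 14/75 = 35327/31350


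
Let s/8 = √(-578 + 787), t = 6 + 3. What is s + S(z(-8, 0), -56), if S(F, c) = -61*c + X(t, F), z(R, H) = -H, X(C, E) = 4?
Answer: 3420 + 8*√209 ≈ 3535.7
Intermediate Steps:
t = 9
S(F, c) = 4 - 61*c (S(F, c) = -61*c + 4 = 4 - 61*c)
s = 8*√209 (s = 8*√(-578 + 787) = 8*√209 ≈ 115.65)
s + S(z(-8, 0), -56) = 8*√209 + (4 - 61*(-56)) = 8*√209 + (4 + 3416) = 8*√209 + 3420 = 3420 + 8*√209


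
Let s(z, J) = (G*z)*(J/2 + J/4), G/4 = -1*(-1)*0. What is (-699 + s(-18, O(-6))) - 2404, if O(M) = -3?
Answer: -3103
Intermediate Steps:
G = 0 (G = 4*(-1*(-1)*0) = 4*(1*0) = 4*0 = 0)
s(z, J) = 0 (s(z, J) = (0*z)*(J/2 + J/4) = 0*(J*(½) + J*(¼)) = 0*(J/2 + J/4) = 0*(3*J/4) = 0)
(-699 + s(-18, O(-6))) - 2404 = (-699 + 0) - 2404 = -699 - 2404 = -3103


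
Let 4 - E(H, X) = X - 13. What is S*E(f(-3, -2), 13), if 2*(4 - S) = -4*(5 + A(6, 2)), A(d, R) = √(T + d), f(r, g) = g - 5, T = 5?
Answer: 56 + 8*√11 ≈ 82.533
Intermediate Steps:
f(r, g) = -5 + g
E(H, X) = 17 - X (E(H, X) = 4 - (X - 13) = 4 - (-13 + X) = 4 + (13 - X) = 17 - X)
A(d, R) = √(5 + d)
S = 14 + 2*√11 (S = 4 - (-2)*(5 + √(5 + 6)) = 4 - (-2)*(5 + √11) = 4 - (-20 - 4*√11)/2 = 4 + (10 + 2*√11) = 14 + 2*√11 ≈ 20.633)
S*E(f(-3, -2), 13) = (14 + 2*√11)*(17 - 1*13) = (14 + 2*√11)*(17 - 13) = (14 + 2*√11)*4 = 56 + 8*√11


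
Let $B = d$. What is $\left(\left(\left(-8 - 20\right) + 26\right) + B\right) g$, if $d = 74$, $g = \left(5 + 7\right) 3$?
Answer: $2592$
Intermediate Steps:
$g = 36$ ($g = 12 \cdot 3 = 36$)
$B = 74$
$\left(\left(\left(-8 - 20\right) + 26\right) + B\right) g = \left(\left(\left(-8 - 20\right) + 26\right) + 74\right) 36 = \left(\left(-28 + 26\right) + 74\right) 36 = \left(-2 + 74\right) 36 = 72 \cdot 36 = 2592$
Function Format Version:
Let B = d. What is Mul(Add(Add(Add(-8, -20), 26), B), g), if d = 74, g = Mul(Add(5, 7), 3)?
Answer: 2592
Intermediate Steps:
g = 36 (g = Mul(12, 3) = 36)
B = 74
Mul(Add(Add(Add(-8, -20), 26), B), g) = Mul(Add(Add(Add(-8, -20), 26), 74), 36) = Mul(Add(Add(-28, 26), 74), 36) = Mul(Add(-2, 74), 36) = Mul(72, 36) = 2592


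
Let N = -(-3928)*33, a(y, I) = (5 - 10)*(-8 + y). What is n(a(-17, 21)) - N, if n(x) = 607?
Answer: -129017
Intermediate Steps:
a(y, I) = 40 - 5*y (a(y, I) = -5*(-8 + y) = 40 - 5*y)
N = 129624 (N = -491*(-264) = 129624)
n(a(-17, 21)) - N = 607 - 1*129624 = 607 - 129624 = -129017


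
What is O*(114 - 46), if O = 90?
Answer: 6120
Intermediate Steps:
O*(114 - 46) = 90*(114 - 46) = 90*68 = 6120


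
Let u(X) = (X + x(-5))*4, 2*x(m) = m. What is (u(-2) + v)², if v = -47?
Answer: 4225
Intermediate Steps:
x(m) = m/2
u(X) = -10 + 4*X (u(X) = (X + (½)*(-5))*4 = (X - 5/2)*4 = (-5/2 + X)*4 = -10 + 4*X)
(u(-2) + v)² = ((-10 + 4*(-2)) - 47)² = ((-10 - 8) - 47)² = (-18 - 47)² = (-65)² = 4225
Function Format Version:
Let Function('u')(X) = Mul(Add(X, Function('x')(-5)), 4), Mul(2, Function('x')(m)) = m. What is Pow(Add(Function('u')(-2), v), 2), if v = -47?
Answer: 4225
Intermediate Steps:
Function('x')(m) = Mul(Rational(1, 2), m)
Function('u')(X) = Add(-10, Mul(4, X)) (Function('u')(X) = Mul(Add(X, Mul(Rational(1, 2), -5)), 4) = Mul(Add(X, Rational(-5, 2)), 4) = Mul(Add(Rational(-5, 2), X), 4) = Add(-10, Mul(4, X)))
Pow(Add(Function('u')(-2), v), 2) = Pow(Add(Add(-10, Mul(4, -2)), -47), 2) = Pow(Add(Add(-10, -8), -47), 2) = Pow(Add(-18, -47), 2) = Pow(-65, 2) = 4225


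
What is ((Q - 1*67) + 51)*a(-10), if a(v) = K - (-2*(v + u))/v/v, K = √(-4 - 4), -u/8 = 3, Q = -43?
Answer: 1003/25 - 118*I*√2 ≈ 40.12 - 166.88*I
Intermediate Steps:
u = -24 (u = -8*3 = -24)
K = 2*I*√2 (K = √(-8) = 2*I*√2 ≈ 2.8284*I)
a(v) = -(48 - 2*v)/v² + 2*I*√2 (a(v) = 2*I*√2 - (-2*(v - 24))/v/v = 2*I*√2 - (-2*(-24 + v))/v/v = 2*I*√2 - (48 - 2*v)/v/v = 2*I*√2 - (48 - 2*v)/v² = -(48 - 2*v)/v² + 2*I*√2)
((Q - 1*67) + 51)*a(-10) = ((-43 - 1*67) + 51)*(-48/(-10)² + 2/(-10) + 2*I*√2) = ((-43 - 67) + 51)*(-48*1/100 + 2*(-⅒) + 2*I*√2) = (-110 + 51)*(-12/25 - ⅕ + 2*I*√2) = -59*(-17/25 + 2*I*√2) = 1003/25 - 118*I*√2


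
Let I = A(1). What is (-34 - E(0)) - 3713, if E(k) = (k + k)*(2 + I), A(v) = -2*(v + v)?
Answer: -3747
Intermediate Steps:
A(v) = -4*v
I = -4 (I = -4*1 = -4)
E(k) = -4*k (E(k) = (k + k)*(2 - 4) = (2*k)*(-2) = -4*k)
(-34 - E(0)) - 3713 = (-34 - (-4)*0) - 3713 = (-34 - 1*0) - 3713 = (-34 + 0) - 3713 = -34 - 3713 = -3747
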